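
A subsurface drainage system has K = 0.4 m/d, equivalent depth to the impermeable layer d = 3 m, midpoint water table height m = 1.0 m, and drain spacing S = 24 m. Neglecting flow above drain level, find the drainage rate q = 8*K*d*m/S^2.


q = 8*K*d*m/S^2
q = 8*0.4*3*1.0/24^2
q = 9.6000 / 576

0.0167 m/d


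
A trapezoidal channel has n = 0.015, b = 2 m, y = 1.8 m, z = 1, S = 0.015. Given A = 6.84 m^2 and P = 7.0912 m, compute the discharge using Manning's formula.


R = A/P = 6.84/7.0912 = 0.964576
Q = (1/0.015) * 6.84 * 0.964576^(2/3) * 0.015^0.5

54.5215 m^3/s


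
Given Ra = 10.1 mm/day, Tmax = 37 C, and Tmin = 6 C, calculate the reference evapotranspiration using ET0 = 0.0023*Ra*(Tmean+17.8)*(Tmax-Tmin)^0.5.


Tmean = (Tmax + Tmin)/2 = (37 + 6)/2 = 21.5
ET0 = 0.0023 * 10.1 * (21.5 + 17.8) * sqrt(37 - 6)
ET0 = 0.0023 * 10.1 * 39.3 * 5.567764

5.0830 mm/day


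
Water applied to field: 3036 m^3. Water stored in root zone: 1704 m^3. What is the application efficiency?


Ea = V_root / V_field * 100 = 1704 / 3036 * 100 = 56.1265%

56.1265 %


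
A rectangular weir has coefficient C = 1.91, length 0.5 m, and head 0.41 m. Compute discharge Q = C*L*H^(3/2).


Q = C * L * H^(3/2) = 1.91 * 0.5 * 0.41^1.5 = 1.91 * 0.5 * 0.262528

0.2507 m^3/s


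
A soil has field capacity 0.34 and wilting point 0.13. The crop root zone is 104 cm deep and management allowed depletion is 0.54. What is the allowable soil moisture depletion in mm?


SMD = (FC - PWP) * d * MAD * 10
SMD = (0.34 - 0.13) * 104 * 0.54 * 10
SMD = 0.2100 * 104 * 0.54 * 10

117.9360 mm


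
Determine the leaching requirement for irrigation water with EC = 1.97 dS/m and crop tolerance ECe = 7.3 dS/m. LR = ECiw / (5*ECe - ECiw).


LR = ECiw / (5*ECe - ECiw)
LR = 1.97 / (5*7.3 - 1.97)
LR = 1.97 / 34.5300

0.0571


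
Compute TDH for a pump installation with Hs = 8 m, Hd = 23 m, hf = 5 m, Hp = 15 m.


TDH = Hs + Hd + hf + Hp = 8 + 23 + 5 + 15 = 51

51 m


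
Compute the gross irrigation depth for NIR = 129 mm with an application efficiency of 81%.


Ea = 81% = 0.81
GID = NIR / Ea = 129 / 0.81 = 159.2593 mm

159.2593 mm


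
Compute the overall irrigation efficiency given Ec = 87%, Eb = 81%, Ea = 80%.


Ec = 0.87, Eb = 0.81, Ea = 0.8
E = 0.87 * 0.81 * 0.8 * 100 = 56.3760%

56.3760 %


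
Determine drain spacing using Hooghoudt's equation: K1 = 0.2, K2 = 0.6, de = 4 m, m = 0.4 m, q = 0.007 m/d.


S^2 = 8*K2*de*m/q + 4*K1*m^2/q
S^2 = 8*0.6*4*0.4/0.007 + 4*0.2*0.4^2/0.007
S = sqrt(1115.4286)

33.3980 m


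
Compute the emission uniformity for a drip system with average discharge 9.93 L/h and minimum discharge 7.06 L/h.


EU = (q_min/q_avg)*100 = (7.06/9.93)*100 = 71.0977%

71.0977 %


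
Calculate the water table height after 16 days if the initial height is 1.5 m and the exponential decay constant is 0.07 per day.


m = m0 * exp(-k*t)
m = 1.5 * exp(-0.07 * 16)
m = 1.5 * exp(-1.1200)

0.4894 m


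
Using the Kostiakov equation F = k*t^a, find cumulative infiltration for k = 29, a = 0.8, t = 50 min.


F = k * t^a = 29 * 50^0.8
F = 29 * 22.865253

663.0923 mm


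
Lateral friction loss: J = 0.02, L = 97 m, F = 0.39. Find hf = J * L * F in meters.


hf = J * L * F = 0.02 * 97 * 0.39 = 0.7566 m

0.7566 m


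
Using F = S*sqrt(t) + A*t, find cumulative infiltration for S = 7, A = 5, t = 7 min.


F = S*sqrt(t) + A*t
F = 7*sqrt(7) + 5*7
F = 7*2.645751 + 35

53.5203 mm


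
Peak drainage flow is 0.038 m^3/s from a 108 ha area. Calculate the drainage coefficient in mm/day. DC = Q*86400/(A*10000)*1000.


DC = Q * 86400 / (A * 10000) * 1000
DC = 0.038 * 86400 / (108 * 10000) * 1000
DC = 3283200.0000 / 1080000

3.0400 mm/day


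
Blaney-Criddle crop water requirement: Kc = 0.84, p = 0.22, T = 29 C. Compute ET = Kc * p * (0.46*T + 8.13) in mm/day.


ET = Kc * p * (0.46*T + 8.13)
ET = 0.84 * 0.22 * (0.46*29 + 8.13)
ET = 0.84 * 0.22 * 21.4700

3.9677 mm/day


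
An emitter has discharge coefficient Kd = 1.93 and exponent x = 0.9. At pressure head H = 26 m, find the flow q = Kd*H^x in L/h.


q = Kd * H^x = 1.93 * 26^0.9 = 1.93 * 18.770507

36.2271 L/h


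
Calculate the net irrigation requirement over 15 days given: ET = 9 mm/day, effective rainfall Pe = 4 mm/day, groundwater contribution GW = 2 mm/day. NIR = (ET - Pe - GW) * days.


Daily deficit = ET - Pe - GW = 9 - 4 - 2 = 3 mm/day
NIR = 3 * 15 = 45 mm

45.0000 mm


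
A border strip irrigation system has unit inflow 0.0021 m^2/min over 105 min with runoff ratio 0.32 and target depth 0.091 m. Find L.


L = q*t/((1+r)*Z)
L = 0.0021*105/((1+0.32)*0.091)
L = 0.2205/0.12012

1.8357 m


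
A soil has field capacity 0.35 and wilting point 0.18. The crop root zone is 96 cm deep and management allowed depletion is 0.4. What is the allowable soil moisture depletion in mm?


SMD = (FC - PWP) * d * MAD * 10
SMD = (0.35 - 0.18) * 96 * 0.4 * 10
SMD = 0.1700 * 96 * 0.4 * 10

65.2800 mm


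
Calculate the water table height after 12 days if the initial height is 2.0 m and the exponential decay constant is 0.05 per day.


m = m0 * exp(-k*t)
m = 2.0 * exp(-0.05 * 12)
m = 2.0 * exp(-0.6000)

1.0976 m


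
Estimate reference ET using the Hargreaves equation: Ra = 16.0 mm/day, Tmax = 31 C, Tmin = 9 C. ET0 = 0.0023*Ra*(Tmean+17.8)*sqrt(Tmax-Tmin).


Tmean = (Tmax + Tmin)/2 = (31 + 9)/2 = 20.0
ET0 = 0.0023 * 16.0 * (20.0 + 17.8) * sqrt(31 - 9)
ET0 = 0.0023 * 16.0 * 37.8 * 4.690416

6.5246 mm/day


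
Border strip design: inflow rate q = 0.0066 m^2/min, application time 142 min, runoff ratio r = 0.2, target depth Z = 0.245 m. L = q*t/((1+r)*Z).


L = q*t/((1+r)*Z)
L = 0.0066*142/((1+0.2)*0.245)
L = 0.9372/0.294

3.1878 m


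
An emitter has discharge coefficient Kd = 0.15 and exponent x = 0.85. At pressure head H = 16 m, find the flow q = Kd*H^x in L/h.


q = Kd * H^x = 0.15 * 16^0.85 = 0.15 * 10.556063

1.5834 L/h


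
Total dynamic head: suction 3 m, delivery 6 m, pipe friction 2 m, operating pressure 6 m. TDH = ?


TDH = Hs + Hd + hf + Hp = 3 + 6 + 2 + 6 = 17

17 m


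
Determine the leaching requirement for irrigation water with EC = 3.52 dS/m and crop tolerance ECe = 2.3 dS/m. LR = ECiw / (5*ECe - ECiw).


LR = ECiw / (5*ECe - ECiw)
LR = 3.52 / (5*2.3 - 3.52)
LR = 3.52 / 7.9800

0.4411


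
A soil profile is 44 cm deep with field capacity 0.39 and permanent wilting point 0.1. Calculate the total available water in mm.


AWC = (FC - PWP) * d * 10
AWC = (0.39 - 0.1) * 44 * 10
AWC = 0.2900 * 44 * 10

127.6000 mm


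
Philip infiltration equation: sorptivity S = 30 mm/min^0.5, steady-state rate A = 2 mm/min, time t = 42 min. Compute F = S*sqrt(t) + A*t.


F = S*sqrt(t) + A*t
F = 30*sqrt(42) + 2*42
F = 30*6.480741 + 84

278.4222 mm


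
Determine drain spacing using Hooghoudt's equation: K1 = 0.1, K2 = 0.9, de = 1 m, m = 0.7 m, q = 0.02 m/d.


S^2 = 8*K2*de*m/q + 4*K1*m^2/q
S^2 = 8*0.9*1*0.7/0.02 + 4*0.1*0.7^2/0.02
S = sqrt(261.8000)

16.1802 m


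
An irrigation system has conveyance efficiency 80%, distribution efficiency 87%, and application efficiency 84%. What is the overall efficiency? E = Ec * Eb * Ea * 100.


Ec = 0.8, Eb = 0.87, Ea = 0.84
E = 0.8 * 0.87 * 0.84 * 100 = 58.4640%

58.4640 %


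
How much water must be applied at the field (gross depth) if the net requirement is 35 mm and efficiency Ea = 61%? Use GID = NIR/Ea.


Ea = 61% = 0.61
GID = NIR / Ea = 35 / 0.61 = 57.3770 mm

57.3770 mm


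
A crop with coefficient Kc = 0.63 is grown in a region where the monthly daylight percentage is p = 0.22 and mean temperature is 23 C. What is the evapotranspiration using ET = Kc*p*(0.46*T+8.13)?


ET = Kc * p * (0.46*T + 8.13)
ET = 0.63 * 0.22 * (0.46*23 + 8.13)
ET = 0.63 * 0.22 * 18.7100

2.5932 mm/day


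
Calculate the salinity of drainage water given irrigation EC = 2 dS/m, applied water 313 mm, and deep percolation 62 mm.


EC_dw = EC_iw * D_iw / D_dw
EC_dw = 2 * 313 / 62
EC_dw = 626 / 62

10.0968 dS/m


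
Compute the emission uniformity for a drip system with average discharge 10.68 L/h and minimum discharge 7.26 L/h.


EU = (q_min/q_avg)*100 = (7.26/10.68)*100 = 67.9775%

67.9775 %


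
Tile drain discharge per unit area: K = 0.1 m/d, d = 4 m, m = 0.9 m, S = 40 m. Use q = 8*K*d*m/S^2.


q = 8*K*d*m/S^2
q = 8*0.1*4*0.9/40^2
q = 2.8800 / 1600

0.0018 m/d


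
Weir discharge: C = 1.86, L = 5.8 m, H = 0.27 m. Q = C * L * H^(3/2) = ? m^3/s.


Q = C * L * H^(3/2) = 1.86 * 5.8 * 0.27^1.5 = 1.86 * 5.8 * 0.140296

1.5135 m^3/s


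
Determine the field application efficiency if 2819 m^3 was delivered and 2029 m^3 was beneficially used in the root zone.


Ea = V_root / V_field * 100 = 2029 / 2819 * 100 = 71.9759%

71.9759 %


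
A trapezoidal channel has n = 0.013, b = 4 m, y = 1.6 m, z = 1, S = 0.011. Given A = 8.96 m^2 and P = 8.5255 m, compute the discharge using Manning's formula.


R = A/P = 8.96/8.5255 = 1.050965
Q = (1/0.013) * 8.96 * 1.050965^(2/3) * 0.011^0.5

74.7228 m^3/s


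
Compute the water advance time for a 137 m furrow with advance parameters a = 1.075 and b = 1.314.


t = (L/a)^(1/b)
t = (137/1.075)^(1/1.314)
t = 127.441860^(1/1.314)

40.0144 min


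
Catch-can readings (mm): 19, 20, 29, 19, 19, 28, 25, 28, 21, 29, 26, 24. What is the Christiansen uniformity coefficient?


mean = 23.916667 mm
MAD = 3.597222 mm
CU = (1 - 3.597222/23.916667)*100

84.9594 %


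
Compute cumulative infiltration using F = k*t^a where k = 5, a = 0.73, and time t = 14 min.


F = k * t^a = 5 * 14^0.73
F = 5 * 6.865520

34.3276 mm


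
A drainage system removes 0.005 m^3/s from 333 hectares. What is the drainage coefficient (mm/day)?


DC = Q * 86400 / (A * 10000) * 1000
DC = 0.005 * 86400 / (333 * 10000) * 1000
DC = 432000.0000 / 3330000

0.1297 mm/day


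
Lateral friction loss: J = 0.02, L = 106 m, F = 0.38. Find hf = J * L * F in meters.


hf = J * L * F = 0.02 * 106 * 0.38 = 0.8056 m

0.8056 m


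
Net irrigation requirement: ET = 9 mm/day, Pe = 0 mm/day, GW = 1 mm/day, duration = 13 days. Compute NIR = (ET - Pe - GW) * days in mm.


Daily deficit = ET - Pe - GW = 9 - 0 - 1 = 8 mm/day
NIR = 8 * 13 = 104 mm

104.0000 mm


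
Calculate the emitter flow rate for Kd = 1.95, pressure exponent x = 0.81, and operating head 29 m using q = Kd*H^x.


q = Kd * H^x = 1.95 * 29^0.81 = 1.95 * 15.294750

29.8248 L/h


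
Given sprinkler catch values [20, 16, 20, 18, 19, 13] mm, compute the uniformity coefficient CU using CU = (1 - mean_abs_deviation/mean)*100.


mean = 17.666667 mm
MAD = 2.111111 mm
CU = (1 - 2.111111/17.666667)*100

88.0503 %


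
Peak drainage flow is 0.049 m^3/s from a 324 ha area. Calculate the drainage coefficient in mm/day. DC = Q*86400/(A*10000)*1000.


DC = Q * 86400 / (A * 10000) * 1000
DC = 0.049 * 86400 / (324 * 10000) * 1000
DC = 4233600.0000 / 3240000

1.3067 mm/day


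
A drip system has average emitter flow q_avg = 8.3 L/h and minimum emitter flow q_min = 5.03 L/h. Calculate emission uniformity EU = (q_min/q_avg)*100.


EU = (q_min/q_avg)*100 = (5.03/8.3)*100 = 60.6024%

60.6024 %


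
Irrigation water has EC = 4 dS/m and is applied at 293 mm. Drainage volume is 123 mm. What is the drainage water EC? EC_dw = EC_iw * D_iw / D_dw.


EC_dw = EC_iw * D_iw / D_dw
EC_dw = 4 * 293 / 123
EC_dw = 1172 / 123

9.5285 dS/m


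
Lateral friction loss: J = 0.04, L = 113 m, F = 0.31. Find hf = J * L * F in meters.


hf = J * L * F = 0.04 * 113 * 0.31 = 1.4012 m

1.4012 m


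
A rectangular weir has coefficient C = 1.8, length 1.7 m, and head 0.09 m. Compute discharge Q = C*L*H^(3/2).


Q = C * L * H^(3/2) = 1.8 * 1.7 * 0.09^1.5 = 1.8 * 1.7 * 0.027000

0.0826 m^3/s


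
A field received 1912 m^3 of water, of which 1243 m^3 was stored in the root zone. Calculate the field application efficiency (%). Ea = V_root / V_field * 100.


Ea = V_root / V_field * 100 = 1243 / 1912 * 100 = 65.0105%

65.0105 %


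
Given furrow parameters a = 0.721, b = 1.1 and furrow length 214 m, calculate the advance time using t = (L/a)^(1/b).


t = (L/a)^(1/b)
t = (214/0.721)^(1/1.1)
t = 296.809986^(1/1.1)

176.8918 min


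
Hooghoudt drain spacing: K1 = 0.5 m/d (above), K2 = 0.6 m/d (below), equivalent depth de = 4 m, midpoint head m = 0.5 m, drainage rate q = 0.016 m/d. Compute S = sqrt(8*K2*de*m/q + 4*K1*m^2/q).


S^2 = 8*K2*de*m/q + 4*K1*m^2/q
S^2 = 8*0.6*4*0.5/0.016 + 4*0.5*0.5^2/0.016
S = sqrt(631.2500)

25.1247 m


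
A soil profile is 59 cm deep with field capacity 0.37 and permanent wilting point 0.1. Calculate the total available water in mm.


AWC = (FC - PWP) * d * 10
AWC = (0.37 - 0.1) * 59 * 10
AWC = 0.2700 * 59 * 10

159.3000 mm


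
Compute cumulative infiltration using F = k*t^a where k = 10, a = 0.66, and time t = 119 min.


F = k * t^a = 10 * 119^0.66
F = 10 * 23.434786

234.3479 mm


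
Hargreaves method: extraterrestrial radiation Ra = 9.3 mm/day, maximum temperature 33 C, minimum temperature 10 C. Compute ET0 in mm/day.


Tmean = (Tmax + Tmin)/2 = (33 + 10)/2 = 21.5
ET0 = 0.0023 * 9.3 * (21.5 + 17.8) * sqrt(33 - 10)
ET0 = 0.0023 * 9.3 * 39.3 * 4.795832

4.0315 mm/day


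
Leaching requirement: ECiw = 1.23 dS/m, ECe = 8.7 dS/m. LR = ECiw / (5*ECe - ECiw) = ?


LR = ECiw / (5*ECe - ECiw)
LR = 1.23 / (5*8.7 - 1.23)
LR = 1.23 / 42.2700

0.0291


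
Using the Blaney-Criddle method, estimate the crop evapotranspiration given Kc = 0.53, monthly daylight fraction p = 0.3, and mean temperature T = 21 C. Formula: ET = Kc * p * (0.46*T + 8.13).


ET = Kc * p * (0.46*T + 8.13)
ET = 0.53 * 0.3 * (0.46*21 + 8.13)
ET = 0.53 * 0.3 * 17.7900

2.8286 mm/day


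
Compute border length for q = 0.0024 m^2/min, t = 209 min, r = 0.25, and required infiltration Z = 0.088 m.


L = q*t/((1+r)*Z)
L = 0.0024*209/((1+0.25)*0.088)
L = 0.5016/0.11

4.5600 m


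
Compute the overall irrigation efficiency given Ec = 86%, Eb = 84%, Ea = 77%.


Ec = 0.86, Eb = 0.84, Ea = 0.77
E = 0.86 * 0.84 * 0.77 * 100 = 55.6248%

55.6248 %


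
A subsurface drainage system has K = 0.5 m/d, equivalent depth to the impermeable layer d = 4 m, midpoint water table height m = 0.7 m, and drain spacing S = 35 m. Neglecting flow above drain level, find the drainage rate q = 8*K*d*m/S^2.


q = 8*K*d*m/S^2
q = 8*0.5*4*0.7/35^2
q = 11.2000 / 1225

0.0091 m/d


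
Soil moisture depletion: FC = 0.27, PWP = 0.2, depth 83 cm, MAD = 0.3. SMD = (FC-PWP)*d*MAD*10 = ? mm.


SMD = (FC - PWP) * d * MAD * 10
SMD = (0.27 - 0.2) * 83 * 0.3 * 10
SMD = 0.0700 * 83 * 0.3 * 10

17.4300 mm


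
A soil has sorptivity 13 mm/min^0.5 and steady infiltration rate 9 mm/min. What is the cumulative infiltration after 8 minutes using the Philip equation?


F = S*sqrt(t) + A*t
F = 13*sqrt(8) + 9*8
F = 13*2.828427 + 72

108.7696 mm


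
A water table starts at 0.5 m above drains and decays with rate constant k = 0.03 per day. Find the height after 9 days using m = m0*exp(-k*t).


m = m0 * exp(-k*t)
m = 0.5 * exp(-0.03 * 9)
m = 0.5 * exp(-0.2700)

0.3817 m


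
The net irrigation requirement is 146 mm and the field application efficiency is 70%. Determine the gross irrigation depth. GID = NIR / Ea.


Ea = 70% = 0.7
GID = NIR / Ea = 146 / 0.7 = 208.5714 mm

208.5714 mm


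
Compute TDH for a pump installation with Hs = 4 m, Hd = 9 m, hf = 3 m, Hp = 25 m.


TDH = Hs + Hd + hf + Hp = 4 + 9 + 3 + 25 = 41

41 m


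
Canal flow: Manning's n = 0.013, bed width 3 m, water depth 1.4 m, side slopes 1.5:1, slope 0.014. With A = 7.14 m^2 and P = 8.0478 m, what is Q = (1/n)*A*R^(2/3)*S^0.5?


R = A/P = 7.14/8.0478 = 0.887199
Q = (1/0.013) * 7.14 * 0.887199^(2/3) * 0.014^0.5

60.0021 m^3/s


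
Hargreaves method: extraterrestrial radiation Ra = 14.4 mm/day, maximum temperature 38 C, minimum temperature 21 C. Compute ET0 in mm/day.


Tmean = (Tmax + Tmin)/2 = (38 + 21)/2 = 29.5
ET0 = 0.0023 * 14.4 * (29.5 + 17.8) * sqrt(38 - 21)
ET0 = 0.0023 * 14.4 * 47.3 * 4.123106

6.4592 mm/day


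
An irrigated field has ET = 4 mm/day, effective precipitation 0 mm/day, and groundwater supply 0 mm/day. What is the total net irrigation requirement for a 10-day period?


Daily deficit = ET - Pe - GW = 4 - 0 - 0 = 4 mm/day
NIR = 4 * 10 = 40 mm

40.0000 mm


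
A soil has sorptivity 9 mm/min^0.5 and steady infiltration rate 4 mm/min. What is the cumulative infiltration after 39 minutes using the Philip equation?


F = S*sqrt(t) + A*t
F = 9*sqrt(39) + 4*39
F = 9*6.244998 + 156

212.2050 mm


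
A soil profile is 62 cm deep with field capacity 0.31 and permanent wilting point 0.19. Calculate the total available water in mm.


AWC = (FC - PWP) * d * 10
AWC = (0.31 - 0.19) * 62 * 10
AWC = 0.1200 * 62 * 10

74.4000 mm


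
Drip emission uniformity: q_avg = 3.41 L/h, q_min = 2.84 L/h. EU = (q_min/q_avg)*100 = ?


EU = (q_min/q_avg)*100 = (2.84/3.41)*100 = 83.2845%

83.2845 %


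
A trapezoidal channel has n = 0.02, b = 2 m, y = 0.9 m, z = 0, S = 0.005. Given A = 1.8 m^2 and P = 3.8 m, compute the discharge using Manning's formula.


R = A/P = 1.8/3.8 = 0.473684
Q = (1/0.02) * 1.8 * 0.473684^(2/3) * 0.005^0.5

3.8671 m^3/s


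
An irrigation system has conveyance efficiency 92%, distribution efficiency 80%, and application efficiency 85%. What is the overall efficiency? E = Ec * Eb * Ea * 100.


Ec = 0.92, Eb = 0.8, Ea = 0.85
E = 0.92 * 0.8 * 0.85 * 100 = 62.5600%

62.5600 %


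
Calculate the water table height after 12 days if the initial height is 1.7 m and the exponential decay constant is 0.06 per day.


m = m0 * exp(-k*t)
m = 1.7 * exp(-0.06 * 12)
m = 1.7 * exp(-0.7200)

0.8275 m


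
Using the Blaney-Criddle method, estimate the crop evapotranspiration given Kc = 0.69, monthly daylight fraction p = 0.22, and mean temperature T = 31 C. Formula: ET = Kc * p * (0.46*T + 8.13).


ET = Kc * p * (0.46*T + 8.13)
ET = 0.69 * 0.22 * (0.46*31 + 8.13)
ET = 0.69 * 0.22 * 22.3900

3.3988 mm/day


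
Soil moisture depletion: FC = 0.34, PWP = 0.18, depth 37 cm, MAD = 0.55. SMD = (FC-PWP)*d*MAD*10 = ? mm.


SMD = (FC - PWP) * d * MAD * 10
SMD = (0.34 - 0.18) * 37 * 0.55 * 10
SMD = 0.1600 * 37 * 0.55 * 10

32.5600 mm


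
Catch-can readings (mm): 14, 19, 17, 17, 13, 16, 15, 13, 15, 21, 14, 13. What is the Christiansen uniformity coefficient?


mean = 15.583333 mm
MAD = 2.013889 mm
CU = (1 - 2.013889/15.583333)*100

87.0766 %


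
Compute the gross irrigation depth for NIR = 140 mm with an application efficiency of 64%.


Ea = 64% = 0.64
GID = NIR / Ea = 140 / 0.64 = 218.7500 mm

218.7500 mm


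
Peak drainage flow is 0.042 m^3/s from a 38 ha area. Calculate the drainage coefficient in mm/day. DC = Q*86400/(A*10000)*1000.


DC = Q * 86400 / (A * 10000) * 1000
DC = 0.042 * 86400 / (38 * 10000) * 1000
DC = 3628800.0000 / 380000

9.5495 mm/day


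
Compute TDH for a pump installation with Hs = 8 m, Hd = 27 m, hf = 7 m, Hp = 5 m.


TDH = Hs + Hd + hf + Hp = 8 + 27 + 7 + 5 = 47

47 m


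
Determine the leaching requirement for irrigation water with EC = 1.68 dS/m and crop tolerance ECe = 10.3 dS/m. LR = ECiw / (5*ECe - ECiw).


LR = ECiw / (5*ECe - ECiw)
LR = 1.68 / (5*10.3 - 1.68)
LR = 1.68 / 49.8200

0.0337


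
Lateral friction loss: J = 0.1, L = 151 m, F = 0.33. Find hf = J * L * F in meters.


hf = J * L * F = 0.1 * 151 * 0.33 = 4.9830 m

4.9830 m


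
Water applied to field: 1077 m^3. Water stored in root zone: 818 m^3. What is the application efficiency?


Ea = V_root / V_field * 100 = 818 / 1077 * 100 = 75.9517%

75.9517 %


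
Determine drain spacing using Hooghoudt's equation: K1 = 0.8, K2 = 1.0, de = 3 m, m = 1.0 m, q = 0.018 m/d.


S^2 = 8*K2*de*m/q + 4*K1*m^2/q
S^2 = 8*1.0*3*1.0/0.018 + 4*0.8*1.0^2/0.018
S = sqrt(1511.1111)

38.8730 m


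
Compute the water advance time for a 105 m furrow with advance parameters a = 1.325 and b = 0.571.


t = (L/a)^(1/b)
t = (105/1.325)^(1/0.571)
t = 79.245283^(1/0.571)

2116.8874 min


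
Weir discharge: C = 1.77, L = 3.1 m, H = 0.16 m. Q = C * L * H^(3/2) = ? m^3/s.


Q = C * L * H^(3/2) = 1.77 * 3.1 * 0.16^1.5 = 1.77 * 3.1 * 0.064000

0.3512 m^3/s


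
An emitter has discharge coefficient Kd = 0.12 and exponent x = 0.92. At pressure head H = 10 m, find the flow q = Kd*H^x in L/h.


q = Kd * H^x = 0.12 * 10^0.92 = 0.12 * 8.317638

0.9981 L/h


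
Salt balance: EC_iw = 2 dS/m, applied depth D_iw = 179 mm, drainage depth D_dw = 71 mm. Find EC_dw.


EC_dw = EC_iw * D_iw / D_dw
EC_dw = 2 * 179 / 71
EC_dw = 358 / 71

5.0423 dS/m


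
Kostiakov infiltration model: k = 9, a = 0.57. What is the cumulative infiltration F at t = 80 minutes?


F = k * t^a = 9 * 80^0.57
F = 9 * 12.155177

109.3966 mm


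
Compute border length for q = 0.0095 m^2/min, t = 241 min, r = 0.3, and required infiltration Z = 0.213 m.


L = q*t/((1+r)*Z)
L = 0.0095*241/((1+0.3)*0.213)
L = 2.2895/0.2769

8.2683 m


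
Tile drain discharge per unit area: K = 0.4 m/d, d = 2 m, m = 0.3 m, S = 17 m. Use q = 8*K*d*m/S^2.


q = 8*K*d*m/S^2
q = 8*0.4*2*0.3/17^2
q = 1.9200 / 289

0.0066 m/d


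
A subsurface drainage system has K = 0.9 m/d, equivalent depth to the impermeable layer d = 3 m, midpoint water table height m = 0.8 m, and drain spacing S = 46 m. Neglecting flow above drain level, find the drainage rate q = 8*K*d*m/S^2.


q = 8*K*d*m/S^2
q = 8*0.9*3*0.8/46^2
q = 17.2800 / 2116

0.0082 m/d


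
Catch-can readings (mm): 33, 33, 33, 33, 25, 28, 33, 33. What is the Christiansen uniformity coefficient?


mean = 31.375000 mm
MAD = 2.437500 mm
CU = (1 - 2.437500/31.375000)*100

92.2311 %


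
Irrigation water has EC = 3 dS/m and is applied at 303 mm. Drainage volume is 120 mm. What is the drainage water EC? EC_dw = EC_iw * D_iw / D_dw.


EC_dw = EC_iw * D_iw / D_dw
EC_dw = 3 * 303 / 120
EC_dw = 909 / 120

7.5750 dS/m


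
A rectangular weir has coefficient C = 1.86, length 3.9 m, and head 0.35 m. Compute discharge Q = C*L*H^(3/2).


Q = C * L * H^(3/2) = 1.86 * 3.9 * 0.35^1.5 = 1.86 * 3.9 * 0.207063

1.5020 m^3/s


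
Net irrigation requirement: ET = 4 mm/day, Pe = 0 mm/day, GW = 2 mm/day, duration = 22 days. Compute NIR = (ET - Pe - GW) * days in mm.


Daily deficit = ET - Pe - GW = 4 - 0 - 2 = 2 mm/day
NIR = 2 * 22 = 44 mm

44.0000 mm


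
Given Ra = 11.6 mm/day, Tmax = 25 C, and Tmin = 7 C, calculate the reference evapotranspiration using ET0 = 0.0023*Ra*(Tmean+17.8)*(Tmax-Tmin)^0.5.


Tmean = (Tmax + Tmin)/2 = (25 + 7)/2 = 16.0
ET0 = 0.0023 * 11.6 * (16.0 + 17.8) * sqrt(25 - 7)
ET0 = 0.0023 * 11.6 * 33.8 * 4.242641

3.8259 mm/day


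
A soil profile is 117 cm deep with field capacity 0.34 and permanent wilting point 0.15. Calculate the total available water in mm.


AWC = (FC - PWP) * d * 10
AWC = (0.34 - 0.15) * 117 * 10
AWC = 0.1900 * 117 * 10

222.3000 mm


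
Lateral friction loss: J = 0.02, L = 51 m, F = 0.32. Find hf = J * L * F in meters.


hf = J * L * F = 0.02 * 51 * 0.32 = 0.3264 m

0.3264 m


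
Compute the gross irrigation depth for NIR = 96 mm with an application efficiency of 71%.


Ea = 71% = 0.71
GID = NIR / Ea = 96 / 0.71 = 135.2113 mm

135.2113 mm


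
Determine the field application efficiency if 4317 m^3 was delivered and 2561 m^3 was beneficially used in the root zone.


Ea = V_root / V_field * 100 = 2561 / 4317 * 100 = 59.3236%

59.3236 %


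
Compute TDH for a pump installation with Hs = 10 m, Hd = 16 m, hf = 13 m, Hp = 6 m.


TDH = Hs + Hd + hf + Hp = 10 + 16 + 13 + 6 = 45

45 m


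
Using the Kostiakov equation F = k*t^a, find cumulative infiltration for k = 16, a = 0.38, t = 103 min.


F = k * t^a = 16 * 103^0.38
F = 16 * 5.819399

93.1104 mm


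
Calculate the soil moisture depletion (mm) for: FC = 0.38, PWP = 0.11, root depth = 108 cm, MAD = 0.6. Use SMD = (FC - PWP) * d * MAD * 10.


SMD = (FC - PWP) * d * MAD * 10
SMD = (0.38 - 0.11) * 108 * 0.6 * 10
SMD = 0.2700 * 108 * 0.6 * 10

174.9600 mm


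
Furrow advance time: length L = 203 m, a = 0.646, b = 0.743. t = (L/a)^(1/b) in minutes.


t = (L/a)^(1/b)
t = (203/0.646)^(1/0.743)
t = 314.241486^(1/0.743)

2296.4370 min


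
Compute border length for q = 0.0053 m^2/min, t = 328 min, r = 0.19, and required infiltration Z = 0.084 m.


L = q*t/((1+r)*Z)
L = 0.0053*328/((1+0.19)*0.084)
L = 1.7384/0.09996

17.3910 m


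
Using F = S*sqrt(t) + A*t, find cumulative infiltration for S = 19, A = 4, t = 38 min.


F = S*sqrt(t) + A*t
F = 19*sqrt(38) + 4*38
F = 19*6.164414 + 152

269.1239 mm


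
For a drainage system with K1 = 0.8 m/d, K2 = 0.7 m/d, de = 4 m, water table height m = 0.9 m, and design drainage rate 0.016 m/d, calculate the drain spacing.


S^2 = 8*K2*de*m/q + 4*K1*m^2/q
S^2 = 8*0.7*4*0.9/0.016 + 4*0.8*0.9^2/0.016
S = sqrt(1422.0000)

37.7094 m


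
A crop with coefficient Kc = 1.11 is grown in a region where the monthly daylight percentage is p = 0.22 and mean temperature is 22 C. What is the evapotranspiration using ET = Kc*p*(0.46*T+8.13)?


ET = Kc * p * (0.46*T + 8.13)
ET = 1.11 * 0.22 * (0.46*22 + 8.13)
ET = 1.11 * 0.22 * 18.2500

4.4567 mm/day


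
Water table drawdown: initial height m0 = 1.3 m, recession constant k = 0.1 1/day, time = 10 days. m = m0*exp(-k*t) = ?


m = m0 * exp(-k*t)
m = 1.3 * exp(-0.1 * 10)
m = 1.3 * exp(-1.0000)

0.4782 m


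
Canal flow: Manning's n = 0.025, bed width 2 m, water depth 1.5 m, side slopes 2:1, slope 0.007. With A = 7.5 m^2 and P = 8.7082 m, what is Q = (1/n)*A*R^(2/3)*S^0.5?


R = A/P = 7.5/8.7082 = 0.861257
Q = (1/0.025) * 7.5 * 0.861257^(2/3) * 0.007^0.5

22.7209 m^3/s


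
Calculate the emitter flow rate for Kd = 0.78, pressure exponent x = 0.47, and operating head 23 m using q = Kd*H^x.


q = Kd * H^x = 0.78 * 23^0.47 = 0.78 * 4.365280

3.4049 L/h


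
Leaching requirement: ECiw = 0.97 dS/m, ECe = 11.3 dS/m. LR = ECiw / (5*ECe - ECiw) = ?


LR = ECiw / (5*ECe - ECiw)
LR = 0.97 / (5*11.3 - 0.97)
LR = 0.97 / 55.5300

0.0175


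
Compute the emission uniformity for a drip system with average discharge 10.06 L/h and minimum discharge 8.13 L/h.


EU = (q_min/q_avg)*100 = (8.13/10.06)*100 = 80.8151%

80.8151 %


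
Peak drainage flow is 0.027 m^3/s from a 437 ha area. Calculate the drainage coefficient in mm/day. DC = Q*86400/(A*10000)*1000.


DC = Q * 86400 / (A * 10000) * 1000
DC = 0.027 * 86400 / (437 * 10000) * 1000
DC = 2332800.0000 / 4370000

0.5338 mm/day


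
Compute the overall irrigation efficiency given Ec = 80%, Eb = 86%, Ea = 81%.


Ec = 0.8, Eb = 0.86, Ea = 0.81
E = 0.8 * 0.86 * 0.81 * 100 = 55.7280%

55.7280 %


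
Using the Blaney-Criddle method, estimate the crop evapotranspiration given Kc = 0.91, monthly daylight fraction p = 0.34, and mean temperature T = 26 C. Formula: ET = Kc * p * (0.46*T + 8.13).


ET = Kc * p * (0.46*T + 8.13)
ET = 0.91 * 0.34 * (0.46*26 + 8.13)
ET = 0.91 * 0.34 * 20.0900

6.2158 mm/day


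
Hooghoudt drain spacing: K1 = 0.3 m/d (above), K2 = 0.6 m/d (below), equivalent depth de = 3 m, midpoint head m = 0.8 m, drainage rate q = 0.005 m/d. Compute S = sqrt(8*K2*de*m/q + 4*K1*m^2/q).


S^2 = 8*K2*de*m/q + 4*K1*m^2/q
S^2 = 8*0.6*3*0.8/0.005 + 4*0.3*0.8^2/0.005
S = sqrt(2457.6000)

49.5742 m


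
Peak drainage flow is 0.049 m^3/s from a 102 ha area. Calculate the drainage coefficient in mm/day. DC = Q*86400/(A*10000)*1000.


DC = Q * 86400 / (A * 10000) * 1000
DC = 0.049 * 86400 / (102 * 10000) * 1000
DC = 4233600.0000 / 1020000

4.1506 mm/day


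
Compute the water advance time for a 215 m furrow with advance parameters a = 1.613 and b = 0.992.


t = (L/a)^(1/b)
t = (215/1.613)^(1/0.992)
t = 133.292002^(1/0.992)

138.6563 min


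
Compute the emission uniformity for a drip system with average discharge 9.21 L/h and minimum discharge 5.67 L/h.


EU = (q_min/q_avg)*100 = (5.67/9.21)*100 = 61.5635%

61.5635 %


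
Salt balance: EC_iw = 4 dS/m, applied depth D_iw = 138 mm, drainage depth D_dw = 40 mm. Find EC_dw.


EC_dw = EC_iw * D_iw / D_dw
EC_dw = 4 * 138 / 40
EC_dw = 552 / 40

13.8000 dS/m


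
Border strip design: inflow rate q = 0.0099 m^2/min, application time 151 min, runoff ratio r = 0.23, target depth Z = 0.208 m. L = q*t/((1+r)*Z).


L = q*t/((1+r)*Z)
L = 0.0099*151/((1+0.23)*0.208)
L = 1.4949/0.25584

5.8431 m


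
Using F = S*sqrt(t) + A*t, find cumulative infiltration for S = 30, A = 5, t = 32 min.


F = S*sqrt(t) + A*t
F = 30*sqrt(32) + 5*32
F = 30*5.656854 + 160

329.7056 mm


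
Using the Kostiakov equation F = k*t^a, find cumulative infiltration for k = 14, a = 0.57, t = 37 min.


F = k * t^a = 14 * 37^0.57
F = 14 * 7.832042

109.6486 mm


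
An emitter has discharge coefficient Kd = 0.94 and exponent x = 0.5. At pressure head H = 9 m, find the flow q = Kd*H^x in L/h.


q = Kd * H^x = 0.94 * 9^0.5 = 0.94 * 3.000000

2.8200 L/h


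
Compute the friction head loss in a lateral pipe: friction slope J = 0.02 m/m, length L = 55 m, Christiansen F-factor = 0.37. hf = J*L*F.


hf = J * L * F = 0.02 * 55 * 0.37 = 0.4070 m

0.4070 m


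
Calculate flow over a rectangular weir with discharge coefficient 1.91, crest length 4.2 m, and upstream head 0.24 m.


Q = C * L * H^(3/2) = 1.91 * 4.2 * 0.24^1.5 = 1.91 * 4.2 * 0.117576

0.9432 m^3/s


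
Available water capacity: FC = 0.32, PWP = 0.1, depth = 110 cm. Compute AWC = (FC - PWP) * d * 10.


AWC = (FC - PWP) * d * 10
AWC = (0.32 - 0.1) * 110 * 10
AWC = 0.2200 * 110 * 10

242.0000 mm


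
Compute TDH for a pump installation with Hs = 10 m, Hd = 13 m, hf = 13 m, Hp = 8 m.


TDH = Hs + Hd + hf + Hp = 10 + 13 + 13 + 8 = 44

44 m


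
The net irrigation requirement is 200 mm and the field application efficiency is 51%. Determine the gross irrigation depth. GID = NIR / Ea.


Ea = 51% = 0.51
GID = NIR / Ea = 200 / 0.51 = 392.1569 mm

392.1569 mm


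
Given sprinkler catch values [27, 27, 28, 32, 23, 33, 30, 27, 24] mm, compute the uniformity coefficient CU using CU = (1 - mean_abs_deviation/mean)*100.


mean = 27.888889 mm
MAD = 2.543210 mm
CU = (1 - 2.543210/27.888889)*100

90.8809 %


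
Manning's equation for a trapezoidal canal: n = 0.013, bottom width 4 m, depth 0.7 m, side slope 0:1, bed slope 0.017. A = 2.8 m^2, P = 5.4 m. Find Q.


R = A/P = 2.8/5.4 = 0.518519
Q = (1/0.013) * 2.8 * 0.518519^(2/3) * 0.017^0.5

18.1252 m^3/s


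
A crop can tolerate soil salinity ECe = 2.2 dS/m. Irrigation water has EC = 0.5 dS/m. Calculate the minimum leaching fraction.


LR = ECiw / (5*ECe - ECiw)
LR = 0.5 / (5*2.2 - 0.5)
LR = 0.5 / 10.5000

0.0476


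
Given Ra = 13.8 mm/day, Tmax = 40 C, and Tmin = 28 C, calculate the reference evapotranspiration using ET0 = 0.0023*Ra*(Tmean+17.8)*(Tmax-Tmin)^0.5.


Tmean = (Tmax + Tmin)/2 = (40 + 28)/2 = 34.0
ET0 = 0.0023 * 13.8 * (34.0 + 17.8) * sqrt(40 - 28)
ET0 = 0.0023 * 13.8 * 51.8 * 3.464102

5.6954 mm/day


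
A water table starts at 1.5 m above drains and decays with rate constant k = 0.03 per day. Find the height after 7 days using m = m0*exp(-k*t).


m = m0 * exp(-k*t)
m = 1.5 * exp(-0.03 * 7)
m = 1.5 * exp(-0.2100)

1.2159 m


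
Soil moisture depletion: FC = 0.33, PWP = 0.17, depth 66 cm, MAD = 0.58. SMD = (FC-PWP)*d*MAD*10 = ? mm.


SMD = (FC - PWP) * d * MAD * 10
SMD = (0.33 - 0.17) * 66 * 0.58 * 10
SMD = 0.1600 * 66 * 0.58 * 10

61.2480 mm


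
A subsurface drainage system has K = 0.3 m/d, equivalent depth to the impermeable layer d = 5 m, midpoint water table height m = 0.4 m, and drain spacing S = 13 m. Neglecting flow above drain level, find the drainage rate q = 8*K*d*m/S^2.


q = 8*K*d*m/S^2
q = 8*0.3*5*0.4/13^2
q = 4.8000 / 169

0.0284 m/d


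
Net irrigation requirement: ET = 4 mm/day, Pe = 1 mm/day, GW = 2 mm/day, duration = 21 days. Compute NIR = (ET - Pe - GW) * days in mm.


Daily deficit = ET - Pe - GW = 4 - 1 - 2 = 1 mm/day
NIR = 1 * 21 = 21 mm

21.0000 mm


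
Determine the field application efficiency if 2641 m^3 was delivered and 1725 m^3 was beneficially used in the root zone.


Ea = V_root / V_field * 100 = 1725 / 2641 * 100 = 65.3162%

65.3162 %


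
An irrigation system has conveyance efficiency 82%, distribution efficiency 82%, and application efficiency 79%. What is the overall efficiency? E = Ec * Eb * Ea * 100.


Ec = 0.82, Eb = 0.82, Ea = 0.79
E = 0.82 * 0.82 * 0.79 * 100 = 53.1196%

53.1196 %


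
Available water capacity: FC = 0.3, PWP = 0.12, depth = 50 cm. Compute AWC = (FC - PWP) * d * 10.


AWC = (FC - PWP) * d * 10
AWC = (0.3 - 0.12) * 50 * 10
AWC = 0.1800 * 50 * 10

90.0000 mm


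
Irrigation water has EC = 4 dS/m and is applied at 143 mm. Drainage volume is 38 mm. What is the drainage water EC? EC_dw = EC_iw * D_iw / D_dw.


EC_dw = EC_iw * D_iw / D_dw
EC_dw = 4 * 143 / 38
EC_dw = 572 / 38

15.0526 dS/m


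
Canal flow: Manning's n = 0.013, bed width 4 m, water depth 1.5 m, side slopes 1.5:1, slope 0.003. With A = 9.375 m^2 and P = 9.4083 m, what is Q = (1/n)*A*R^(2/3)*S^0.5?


R = A/P = 9.375/9.4083 = 0.996461
Q = (1/0.013) * 9.375 * 0.996461^(2/3) * 0.003^0.5

39.4060 m^3/s


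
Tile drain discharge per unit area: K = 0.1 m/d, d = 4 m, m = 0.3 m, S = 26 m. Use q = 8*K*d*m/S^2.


q = 8*K*d*m/S^2
q = 8*0.1*4*0.3/26^2
q = 0.9600 / 676

0.0014 m/d


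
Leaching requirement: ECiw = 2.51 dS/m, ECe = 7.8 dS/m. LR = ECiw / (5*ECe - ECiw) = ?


LR = ECiw / (5*ECe - ECiw)
LR = 2.51 / (5*7.8 - 2.51)
LR = 2.51 / 36.4900

0.0688


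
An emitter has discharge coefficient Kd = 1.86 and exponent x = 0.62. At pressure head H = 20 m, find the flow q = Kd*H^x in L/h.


q = Kd * H^x = 1.86 * 20^0.62 = 1.86 * 6.406762

11.9166 L/h


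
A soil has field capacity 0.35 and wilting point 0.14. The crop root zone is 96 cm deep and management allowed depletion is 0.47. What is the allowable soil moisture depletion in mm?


SMD = (FC - PWP) * d * MAD * 10
SMD = (0.35 - 0.14) * 96 * 0.47 * 10
SMD = 0.2100 * 96 * 0.47 * 10

94.7520 mm


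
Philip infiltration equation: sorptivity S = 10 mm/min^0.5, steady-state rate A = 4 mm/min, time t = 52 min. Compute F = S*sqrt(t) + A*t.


F = S*sqrt(t) + A*t
F = 10*sqrt(52) + 4*52
F = 10*7.211103 + 208

280.1110 mm


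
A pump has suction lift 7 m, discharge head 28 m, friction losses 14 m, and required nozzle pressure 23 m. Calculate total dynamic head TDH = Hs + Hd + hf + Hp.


TDH = Hs + Hd + hf + Hp = 7 + 28 + 14 + 23 = 72

72 m


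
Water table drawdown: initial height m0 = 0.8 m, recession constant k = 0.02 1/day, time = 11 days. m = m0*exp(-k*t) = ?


m = m0 * exp(-k*t)
m = 0.8 * exp(-0.02 * 11)
m = 0.8 * exp(-0.2200)

0.6420 m


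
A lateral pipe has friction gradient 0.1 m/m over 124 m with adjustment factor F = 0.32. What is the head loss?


hf = J * L * F = 0.1 * 124 * 0.32 = 3.9680 m

3.9680 m


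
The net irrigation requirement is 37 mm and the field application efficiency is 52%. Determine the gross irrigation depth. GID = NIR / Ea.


Ea = 52% = 0.52
GID = NIR / Ea = 37 / 0.52 = 71.1538 mm

71.1538 mm


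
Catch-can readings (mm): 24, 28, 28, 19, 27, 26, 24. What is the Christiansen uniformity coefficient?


mean = 25.142857 mm
MAD = 2.408163 mm
CU = (1 - 2.408163/25.142857)*100

90.4221 %


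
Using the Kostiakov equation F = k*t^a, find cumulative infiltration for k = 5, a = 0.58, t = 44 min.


F = k * t^a = 5 * 44^0.58
F = 5 * 8.978474

44.8924 mm


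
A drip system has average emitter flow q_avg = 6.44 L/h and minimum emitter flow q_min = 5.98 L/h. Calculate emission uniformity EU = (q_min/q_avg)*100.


EU = (q_min/q_avg)*100 = (5.98/6.44)*100 = 92.8571%

92.8571 %


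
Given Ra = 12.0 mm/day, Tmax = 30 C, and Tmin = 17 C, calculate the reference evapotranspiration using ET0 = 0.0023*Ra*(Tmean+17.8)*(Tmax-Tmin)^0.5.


Tmean = (Tmax + Tmin)/2 = (30 + 17)/2 = 23.5
ET0 = 0.0023 * 12.0 * (23.5 + 17.8) * sqrt(30 - 17)
ET0 = 0.0023 * 12.0 * 41.3 * 3.605551

4.1099 mm/day


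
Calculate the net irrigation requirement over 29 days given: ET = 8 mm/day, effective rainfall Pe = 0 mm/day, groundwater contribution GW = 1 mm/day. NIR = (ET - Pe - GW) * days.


Daily deficit = ET - Pe - GW = 8 - 0 - 1 = 7 mm/day
NIR = 7 * 29 = 203 mm

203.0000 mm


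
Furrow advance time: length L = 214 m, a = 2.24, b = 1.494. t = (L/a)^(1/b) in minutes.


t = (L/a)^(1/b)
t = (214/2.24)^(1/1.494)
t = 95.535714^(1/1.494)

21.1550 min


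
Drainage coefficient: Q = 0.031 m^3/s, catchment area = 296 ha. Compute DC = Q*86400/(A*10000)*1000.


DC = Q * 86400 / (A * 10000) * 1000
DC = 0.031 * 86400 / (296 * 10000) * 1000
DC = 2678400.0000 / 2960000

0.9049 mm/day


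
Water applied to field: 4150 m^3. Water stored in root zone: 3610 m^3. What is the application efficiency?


Ea = V_root / V_field * 100 = 3610 / 4150 * 100 = 86.9880%

86.9880 %


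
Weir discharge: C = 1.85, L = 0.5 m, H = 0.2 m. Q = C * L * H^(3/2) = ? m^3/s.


Q = C * L * H^(3/2) = 1.85 * 0.5 * 0.2^1.5 = 1.85 * 0.5 * 0.089443

0.0827 m^3/s


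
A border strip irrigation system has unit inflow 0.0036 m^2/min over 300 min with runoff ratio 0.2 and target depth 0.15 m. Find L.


L = q*t/((1+r)*Z)
L = 0.0036*300/((1+0.2)*0.15)
L = 1.08/0.18

6.0000 m


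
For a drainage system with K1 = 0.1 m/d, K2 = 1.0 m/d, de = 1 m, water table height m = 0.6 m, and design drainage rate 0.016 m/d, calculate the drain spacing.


S^2 = 8*K2*de*m/q + 4*K1*m^2/q
S^2 = 8*1.0*1*0.6/0.016 + 4*0.1*0.6^2/0.016
S = sqrt(309.0000)

17.5784 m


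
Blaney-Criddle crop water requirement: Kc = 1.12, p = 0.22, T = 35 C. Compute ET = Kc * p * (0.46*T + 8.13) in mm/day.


ET = Kc * p * (0.46*T + 8.13)
ET = 1.12 * 0.22 * (0.46*35 + 8.13)
ET = 1.12 * 0.22 * 24.2300

5.9703 mm/day


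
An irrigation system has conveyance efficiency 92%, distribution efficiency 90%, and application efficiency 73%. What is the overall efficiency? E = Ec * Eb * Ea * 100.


Ec = 0.92, Eb = 0.9, Ea = 0.73
E = 0.92 * 0.9 * 0.73 * 100 = 60.4440%

60.4440 %


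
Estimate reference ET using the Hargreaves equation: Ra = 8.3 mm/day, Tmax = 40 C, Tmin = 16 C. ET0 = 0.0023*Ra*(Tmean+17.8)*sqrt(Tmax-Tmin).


Tmean = (Tmax + Tmin)/2 = (40 + 16)/2 = 28.0
ET0 = 0.0023 * 8.3 * (28.0 + 17.8) * sqrt(40 - 16)
ET0 = 0.0023 * 8.3 * 45.8 * 4.898979

4.2833 mm/day


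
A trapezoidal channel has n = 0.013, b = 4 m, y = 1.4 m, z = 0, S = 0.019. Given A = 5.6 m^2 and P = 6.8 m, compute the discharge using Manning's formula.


R = A/P = 5.6/6.8 = 0.823529
Q = (1/0.013) * 5.6 * 0.823529^(2/3) * 0.019^0.5

52.1684 m^3/s


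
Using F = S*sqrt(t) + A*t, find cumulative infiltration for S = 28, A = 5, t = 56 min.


F = S*sqrt(t) + A*t
F = 28*sqrt(56) + 5*56
F = 28*7.483315 + 280

489.5328 mm


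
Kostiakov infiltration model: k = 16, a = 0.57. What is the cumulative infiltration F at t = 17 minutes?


F = k * t^a = 16 * 17^0.57
F = 16 * 5.027544

80.4407 mm


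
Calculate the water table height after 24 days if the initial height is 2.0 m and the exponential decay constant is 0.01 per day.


m = m0 * exp(-k*t)
m = 2.0 * exp(-0.01 * 24)
m = 2.0 * exp(-0.2400)

1.5733 m


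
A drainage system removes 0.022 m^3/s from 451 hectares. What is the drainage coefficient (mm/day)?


DC = Q * 86400 / (A * 10000) * 1000
DC = 0.022 * 86400 / (451 * 10000) * 1000
DC = 1900800.0000 / 4510000

0.4215 mm/day


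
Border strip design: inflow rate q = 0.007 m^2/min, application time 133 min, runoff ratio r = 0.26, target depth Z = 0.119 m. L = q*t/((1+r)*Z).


L = q*t/((1+r)*Z)
L = 0.007*133/((1+0.26)*0.119)
L = 0.931/0.14994

6.2092 m


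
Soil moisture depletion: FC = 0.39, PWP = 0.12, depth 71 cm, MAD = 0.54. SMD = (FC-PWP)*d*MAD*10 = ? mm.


SMD = (FC - PWP) * d * MAD * 10
SMD = (0.39 - 0.12) * 71 * 0.54 * 10
SMD = 0.2700 * 71 * 0.54 * 10

103.5180 mm
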